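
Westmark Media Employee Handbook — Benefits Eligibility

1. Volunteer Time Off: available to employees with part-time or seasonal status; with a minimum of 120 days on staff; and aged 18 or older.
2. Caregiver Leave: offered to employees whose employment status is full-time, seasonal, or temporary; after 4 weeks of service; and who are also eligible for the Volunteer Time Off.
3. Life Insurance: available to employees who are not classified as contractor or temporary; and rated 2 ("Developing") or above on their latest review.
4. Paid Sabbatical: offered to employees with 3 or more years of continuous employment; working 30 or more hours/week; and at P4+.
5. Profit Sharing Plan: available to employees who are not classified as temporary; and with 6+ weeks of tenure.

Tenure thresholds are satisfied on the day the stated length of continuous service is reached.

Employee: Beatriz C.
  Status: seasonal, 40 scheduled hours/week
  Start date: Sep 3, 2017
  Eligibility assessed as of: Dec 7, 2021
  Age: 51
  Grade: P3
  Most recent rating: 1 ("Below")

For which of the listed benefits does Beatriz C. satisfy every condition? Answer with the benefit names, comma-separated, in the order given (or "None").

Service from Sep 3, 2017 to Dec 7, 2021: 1556 days.
Volunteer Time Off — status seasonal ✓; service 1556 days ≥ 120 days ✓; age 51 ≥ 18 ✓ → eligible.
Caregiver Leave — status seasonal ✓; service 1556 days ≥ 4 weeks (≈28 days) ✓; eligible for Volunteer Time Off ✓ → eligible.
Life Insurance — status seasonal ✓ (not excluded); rating 1 < 2 ✗ → not eligible.
Paid Sabbatical — service 1556 days ≥ 3 years (≈1095 days) ✓; 40 hrs/wk ≥ 30 ✓; grade P3 < P4 ✗ → not eligible.
Profit Sharing Plan — status seasonal ✓ (not excluded); service 1556 days ≥ 6 weeks (≈42 days) ✓ → eligible.

Volunteer Time Off, Caregiver Leave, Profit Sharing Plan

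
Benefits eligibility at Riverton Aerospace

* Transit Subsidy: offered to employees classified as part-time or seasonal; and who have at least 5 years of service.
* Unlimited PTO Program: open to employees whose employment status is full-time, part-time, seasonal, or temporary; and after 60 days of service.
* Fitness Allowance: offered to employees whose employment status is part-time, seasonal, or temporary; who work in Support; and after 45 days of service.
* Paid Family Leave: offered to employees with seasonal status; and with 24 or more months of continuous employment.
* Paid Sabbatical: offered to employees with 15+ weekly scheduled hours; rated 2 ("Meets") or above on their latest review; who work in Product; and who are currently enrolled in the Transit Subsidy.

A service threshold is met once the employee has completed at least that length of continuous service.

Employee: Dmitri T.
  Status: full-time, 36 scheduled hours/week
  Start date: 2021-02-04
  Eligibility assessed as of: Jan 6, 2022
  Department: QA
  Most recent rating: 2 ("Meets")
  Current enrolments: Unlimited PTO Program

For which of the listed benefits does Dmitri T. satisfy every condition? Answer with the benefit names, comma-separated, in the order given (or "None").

Service from 2021-02-04 to Jan 6, 2022: 336 days.
Transit Subsidy — status full-time ✗ (requires part-time or seasonal) → not eligible.
Unlimited PTO Program — status full-time ✓; service 336 days ≥ 60 days ✓ → eligible.
Fitness Allowance — status full-time ✗ (requires part-time, seasonal, or temporary) → not eligible.
Paid Family Leave — status full-time ✗ (requires seasonal) → not eligible.
Paid Sabbatical — 36 hrs/wk ≥ 15 ✓; rating 2 ≥ 2 ✓; dept QA ✗ → not eligible.

Unlimited PTO Program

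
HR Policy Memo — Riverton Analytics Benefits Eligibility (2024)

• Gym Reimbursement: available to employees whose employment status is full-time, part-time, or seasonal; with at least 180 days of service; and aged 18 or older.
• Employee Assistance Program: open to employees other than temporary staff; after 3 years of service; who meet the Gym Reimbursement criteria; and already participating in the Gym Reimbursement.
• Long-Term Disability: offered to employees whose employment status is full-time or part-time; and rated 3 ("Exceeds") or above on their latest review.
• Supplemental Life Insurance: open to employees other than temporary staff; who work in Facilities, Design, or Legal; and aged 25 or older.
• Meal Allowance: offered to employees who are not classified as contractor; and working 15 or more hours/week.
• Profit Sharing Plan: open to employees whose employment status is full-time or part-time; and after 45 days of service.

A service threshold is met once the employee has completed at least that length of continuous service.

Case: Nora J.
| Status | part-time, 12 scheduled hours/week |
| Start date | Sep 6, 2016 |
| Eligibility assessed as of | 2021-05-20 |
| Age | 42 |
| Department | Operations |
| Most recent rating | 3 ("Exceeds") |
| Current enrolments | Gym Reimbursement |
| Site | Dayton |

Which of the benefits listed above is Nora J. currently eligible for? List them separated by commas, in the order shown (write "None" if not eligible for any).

Service from Sep 6, 2016 to 2021-05-20: 1717 days.
Gym Reimbursement — status part-time ✓; service 1717 days ≥ 180 days ✓; age 42 ≥ 18 ✓ → eligible.
Employee Assistance Program — status part-time ✓ (not excluded); service 1717 days ≥ 3 years (≈1095 days) ✓; eligible for Gym Reimbursement ✓; enrolled in Gym Reimbursement ✓ → eligible.
Long-Term Disability — status part-time ✓; rating 3 ≥ 3 ✓ → eligible.
Supplemental Life Insurance — status part-time ✓ (not excluded); dept Operations ✗ → not eligible.
Meal Allowance — status part-time ✓ (not excluded); 12 hrs/wk < 15 ✗ → not eligible.
Profit Sharing Plan — status part-time ✓; service 1717 days ≥ 45 days ✓ → eligible.

Gym Reimbursement, Employee Assistance Program, Long-Term Disability, Profit Sharing Plan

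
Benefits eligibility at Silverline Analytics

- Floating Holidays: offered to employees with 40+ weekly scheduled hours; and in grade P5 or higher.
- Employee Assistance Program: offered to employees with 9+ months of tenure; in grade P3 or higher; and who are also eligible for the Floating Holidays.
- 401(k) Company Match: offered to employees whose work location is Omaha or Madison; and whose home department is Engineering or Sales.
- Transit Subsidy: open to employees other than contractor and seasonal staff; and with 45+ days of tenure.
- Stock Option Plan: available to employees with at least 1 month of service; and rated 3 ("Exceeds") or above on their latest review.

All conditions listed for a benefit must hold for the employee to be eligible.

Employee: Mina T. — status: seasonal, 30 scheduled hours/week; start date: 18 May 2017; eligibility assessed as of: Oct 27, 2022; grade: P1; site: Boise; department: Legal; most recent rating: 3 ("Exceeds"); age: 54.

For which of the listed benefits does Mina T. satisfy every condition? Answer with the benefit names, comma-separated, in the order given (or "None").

Stock Option Plan

Service from 18 May 2017 to Oct 27, 2022: 1988 days.
Floating Holidays — 30 hrs/wk < 40 ✗ → not eligible.
Employee Assistance Program — service 1988 days ≥ 9 months (≈270 days) ✓; grade P1 < P3 ✗ → not eligible.
401(k) Company Match — site Boise ✗ (not Omaha or Madison) → not eligible.
Transit Subsidy — status seasonal ✗ (excluded) → not eligible.
Stock Option Plan — service 1988 days ≥ 1 month (≈30 days) ✓; rating 3 ≥ 3 ✓ → eligible.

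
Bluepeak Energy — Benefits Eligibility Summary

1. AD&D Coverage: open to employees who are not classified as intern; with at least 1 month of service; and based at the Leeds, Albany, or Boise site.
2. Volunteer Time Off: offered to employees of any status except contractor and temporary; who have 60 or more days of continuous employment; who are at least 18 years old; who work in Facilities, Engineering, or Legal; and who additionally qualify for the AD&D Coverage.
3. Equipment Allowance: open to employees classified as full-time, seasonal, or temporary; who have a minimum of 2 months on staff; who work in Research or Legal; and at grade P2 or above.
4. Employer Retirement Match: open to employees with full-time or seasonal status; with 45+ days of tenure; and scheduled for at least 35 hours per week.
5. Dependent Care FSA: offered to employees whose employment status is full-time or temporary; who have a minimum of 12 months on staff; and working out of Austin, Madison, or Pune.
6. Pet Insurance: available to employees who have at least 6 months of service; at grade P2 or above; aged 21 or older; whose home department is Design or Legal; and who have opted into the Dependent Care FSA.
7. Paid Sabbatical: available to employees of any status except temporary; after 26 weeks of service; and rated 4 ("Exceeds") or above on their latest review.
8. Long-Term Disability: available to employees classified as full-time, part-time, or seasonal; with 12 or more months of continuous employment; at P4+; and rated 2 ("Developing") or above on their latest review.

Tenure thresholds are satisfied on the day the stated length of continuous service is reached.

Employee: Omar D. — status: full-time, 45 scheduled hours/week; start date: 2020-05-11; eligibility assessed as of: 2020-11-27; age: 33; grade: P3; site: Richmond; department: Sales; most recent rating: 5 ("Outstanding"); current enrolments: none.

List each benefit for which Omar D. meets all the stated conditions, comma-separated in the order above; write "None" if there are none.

Employer Retirement Match, Paid Sabbatical

Service from 2020-05-11 to 2020-11-27: 200 days.
AD&D Coverage — status full-time ✓ (not excluded); service 200 days ≥ 1 month (≈30 days) ✓; site Richmond ✗ (not Leeds, Albany, or Boise) → not eligible.
Volunteer Time Off — status full-time ✓ (not excluded); service 200 days ≥ 60 days ✓; age 33 ≥ 18 ✓; dept Sales ✗ → not eligible.
Equipment Allowance — status full-time ✓; service 200 days ≥ 2 months (≈60 days) ✓; dept Sales ✗ → not eligible.
Employer Retirement Match — status full-time ✓; service 200 days ≥ 45 days ✓; 45 hrs/wk ≥ 35 ✓ → eligible.
Dependent Care FSA — status full-time ✓; service 200 days < 12 months (≈360 days) ✗ → not eligible.
Pet Insurance — service 200 days ≥ 6 months (≈180 days) ✓; grade P3 ≥ P2 ✓; age 33 ≥ 21 ✓; dept Sales ✗ → not eligible.
Paid Sabbatical — status full-time ✓ (not excluded); service 200 days ≥ 26 weeks (≈182 days) ✓; rating 5 ≥ 4 ✓ → eligible.
Long-Term Disability — status full-time ✓; service 200 days < 12 months (≈360 days) ✗ → not eligible.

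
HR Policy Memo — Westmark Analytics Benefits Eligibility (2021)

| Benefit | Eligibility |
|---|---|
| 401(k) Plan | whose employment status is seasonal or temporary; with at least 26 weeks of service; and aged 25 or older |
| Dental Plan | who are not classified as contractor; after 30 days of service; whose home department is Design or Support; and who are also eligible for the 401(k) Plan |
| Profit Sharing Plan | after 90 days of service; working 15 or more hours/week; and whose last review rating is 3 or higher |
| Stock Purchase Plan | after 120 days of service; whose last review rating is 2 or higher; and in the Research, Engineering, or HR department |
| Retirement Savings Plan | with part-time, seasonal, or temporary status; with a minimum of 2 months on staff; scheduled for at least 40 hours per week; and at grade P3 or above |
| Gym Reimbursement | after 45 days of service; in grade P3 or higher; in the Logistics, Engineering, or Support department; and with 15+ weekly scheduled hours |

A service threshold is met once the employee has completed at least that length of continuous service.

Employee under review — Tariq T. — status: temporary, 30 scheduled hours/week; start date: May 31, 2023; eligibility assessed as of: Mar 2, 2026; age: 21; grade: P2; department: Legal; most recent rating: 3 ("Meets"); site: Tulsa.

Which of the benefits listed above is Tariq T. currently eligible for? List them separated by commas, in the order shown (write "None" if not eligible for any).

Service from May 31, 2023 to Mar 2, 2026: 1006 days.
401(k) Plan — status temporary ✓; service 1006 days ≥ 26 weeks (≈182 days) ✓; age 21 < 25 ✗ → not eligible.
Dental Plan — status temporary ✓ (not excluded); service 1006 days ≥ 30 days ✓; dept Legal ✗ → not eligible.
Profit Sharing Plan — service 1006 days ≥ 90 days ✓; 30 hrs/wk ≥ 15 ✓; rating 3 ≥ 3 ✓ → eligible.
Stock Purchase Plan — service 1006 days ≥ 120 days ✓; rating 3 ≥ 2 ✓; dept Legal ✗ → not eligible.
Retirement Savings Plan — status temporary ✓; service 1006 days ≥ 2 months (≈60 days) ✓; 30 hrs/wk < 40 ✗ → not eligible.
Gym Reimbursement — service 1006 days ≥ 45 days ✓; grade P2 < P3 ✗ → not eligible.

Profit Sharing Plan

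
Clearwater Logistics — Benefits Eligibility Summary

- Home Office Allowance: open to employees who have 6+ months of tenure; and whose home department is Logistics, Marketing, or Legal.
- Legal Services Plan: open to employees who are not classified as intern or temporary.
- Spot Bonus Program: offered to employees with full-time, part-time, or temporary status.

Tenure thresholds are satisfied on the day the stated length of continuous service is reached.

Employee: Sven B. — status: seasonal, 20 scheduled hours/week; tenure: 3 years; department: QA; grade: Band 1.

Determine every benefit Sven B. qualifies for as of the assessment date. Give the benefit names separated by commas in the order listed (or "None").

Legal Services Plan

Home Office Allowance — service 3 years ≥ 6 months (≈180 days) ✓; dept QA ✗ → not eligible.
Legal Services Plan — status seasonal ✓ (not excluded) → eligible.
Spot Bonus Program — status seasonal ✗ (requires full-time, part-time, or temporary) → not eligible.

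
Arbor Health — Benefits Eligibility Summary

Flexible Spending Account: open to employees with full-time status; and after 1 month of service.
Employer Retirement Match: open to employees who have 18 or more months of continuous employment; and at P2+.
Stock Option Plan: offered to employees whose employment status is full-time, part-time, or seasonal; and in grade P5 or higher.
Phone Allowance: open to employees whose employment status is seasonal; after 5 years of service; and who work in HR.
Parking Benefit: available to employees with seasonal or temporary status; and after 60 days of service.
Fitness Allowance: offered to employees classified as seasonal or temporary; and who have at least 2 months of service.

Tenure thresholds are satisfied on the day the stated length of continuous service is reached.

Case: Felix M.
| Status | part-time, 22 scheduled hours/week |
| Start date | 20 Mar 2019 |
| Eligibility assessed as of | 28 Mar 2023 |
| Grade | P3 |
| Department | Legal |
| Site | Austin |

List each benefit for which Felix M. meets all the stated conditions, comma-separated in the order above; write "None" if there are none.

Employer Retirement Match

Service from 20 Mar 2019 to 28 Mar 2023: 1469 days.
Flexible Spending Account — status part-time ✗ (requires full-time) → not eligible.
Employer Retirement Match — service 1469 days ≥ 18 months (≈540 days) ✓; grade P3 ≥ P2 ✓ → eligible.
Stock Option Plan — status part-time ✓; grade P3 < P5 ✗ → not eligible.
Phone Allowance — status part-time ✗ (requires seasonal) → not eligible.
Parking Benefit — status part-time ✗ (requires seasonal or temporary) → not eligible.
Fitness Allowance — status part-time ✗ (requires seasonal or temporary) → not eligible.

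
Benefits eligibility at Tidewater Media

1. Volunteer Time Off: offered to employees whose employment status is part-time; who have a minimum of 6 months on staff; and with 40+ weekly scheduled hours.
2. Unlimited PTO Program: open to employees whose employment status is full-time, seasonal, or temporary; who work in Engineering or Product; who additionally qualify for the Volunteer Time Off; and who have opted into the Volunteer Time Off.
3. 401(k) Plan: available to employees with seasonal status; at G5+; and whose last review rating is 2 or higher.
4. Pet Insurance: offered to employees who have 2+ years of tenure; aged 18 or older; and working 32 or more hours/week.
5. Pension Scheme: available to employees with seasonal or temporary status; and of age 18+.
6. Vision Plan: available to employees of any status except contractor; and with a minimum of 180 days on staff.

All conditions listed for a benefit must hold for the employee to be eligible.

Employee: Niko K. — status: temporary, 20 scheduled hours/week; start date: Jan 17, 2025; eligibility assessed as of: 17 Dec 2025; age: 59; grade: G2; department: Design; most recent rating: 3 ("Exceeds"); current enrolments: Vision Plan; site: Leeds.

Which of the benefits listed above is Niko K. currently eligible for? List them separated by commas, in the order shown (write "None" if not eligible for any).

Pension Scheme, Vision Plan

Service from Jan 17, 2025 to 17 Dec 2025: 334 days.
Volunteer Time Off — status temporary ✗ (requires part-time) → not eligible.
Unlimited PTO Program — status temporary ✓; dept Design ✗ → not eligible.
401(k) Plan — status temporary ✗ (requires seasonal) → not eligible.
Pet Insurance — service 334 days < 2 years (≈730 days) ✗ → not eligible.
Pension Scheme — status temporary ✓; age 59 ≥ 18 ✓ → eligible.
Vision Plan — status temporary ✓ (not excluded); service 334 days ≥ 180 days ✓ → eligible.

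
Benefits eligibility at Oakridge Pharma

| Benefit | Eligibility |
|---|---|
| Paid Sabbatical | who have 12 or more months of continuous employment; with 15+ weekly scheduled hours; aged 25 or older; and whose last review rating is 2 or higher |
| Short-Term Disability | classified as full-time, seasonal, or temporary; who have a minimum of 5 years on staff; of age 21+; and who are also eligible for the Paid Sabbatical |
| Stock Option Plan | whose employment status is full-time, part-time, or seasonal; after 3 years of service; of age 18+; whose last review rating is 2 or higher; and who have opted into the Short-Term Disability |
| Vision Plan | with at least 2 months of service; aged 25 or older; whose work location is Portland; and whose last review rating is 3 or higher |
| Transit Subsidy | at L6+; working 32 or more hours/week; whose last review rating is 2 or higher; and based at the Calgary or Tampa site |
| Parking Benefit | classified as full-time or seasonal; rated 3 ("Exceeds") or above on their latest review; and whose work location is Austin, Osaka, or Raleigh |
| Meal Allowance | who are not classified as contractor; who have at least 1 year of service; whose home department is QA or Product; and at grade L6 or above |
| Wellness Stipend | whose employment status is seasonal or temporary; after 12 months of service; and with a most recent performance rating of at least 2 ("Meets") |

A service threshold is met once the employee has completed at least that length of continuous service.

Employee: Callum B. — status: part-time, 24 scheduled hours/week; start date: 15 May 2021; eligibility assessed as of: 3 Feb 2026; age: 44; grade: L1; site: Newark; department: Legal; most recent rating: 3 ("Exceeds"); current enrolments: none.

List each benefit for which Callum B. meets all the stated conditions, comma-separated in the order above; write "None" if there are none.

Paid Sabbatical

Service from 15 May 2021 to 3 Feb 2026: 1725 days.
Paid Sabbatical — service 1725 days ≥ 12 months (≈360 days) ✓; 24 hrs/wk ≥ 15 ✓; age 44 ≥ 25 ✓; rating 3 ≥ 2 ✓ → eligible.
Short-Term Disability — status part-time ✗ (requires full-time, seasonal, or temporary) → not eligible.
Stock Option Plan — status part-time ✓; service 1725 days ≥ 3 years (≈1095 days) ✓; age 44 ≥ 18 ✓; rating 3 ≥ 2 ✓; not enrolled in Short-Term Disability ✗ → not eligible.
Vision Plan — service 1725 days ≥ 2 months (≈60 days) ✓; age 44 ≥ 25 ✓; site Newark ✗ (not Portland) → not eligible.
Transit Subsidy — grade L1 < L6 ✗ → not eligible.
Parking Benefit — status part-time ✗ (requires full-time or seasonal) → not eligible.
Meal Allowance — status part-time ✓ (not excluded); service 1725 days ≥ 1 year (≈365 days) ✓; dept Legal ✗ → not eligible.
Wellness Stipend — status part-time ✗ (requires seasonal or temporary) → not eligible.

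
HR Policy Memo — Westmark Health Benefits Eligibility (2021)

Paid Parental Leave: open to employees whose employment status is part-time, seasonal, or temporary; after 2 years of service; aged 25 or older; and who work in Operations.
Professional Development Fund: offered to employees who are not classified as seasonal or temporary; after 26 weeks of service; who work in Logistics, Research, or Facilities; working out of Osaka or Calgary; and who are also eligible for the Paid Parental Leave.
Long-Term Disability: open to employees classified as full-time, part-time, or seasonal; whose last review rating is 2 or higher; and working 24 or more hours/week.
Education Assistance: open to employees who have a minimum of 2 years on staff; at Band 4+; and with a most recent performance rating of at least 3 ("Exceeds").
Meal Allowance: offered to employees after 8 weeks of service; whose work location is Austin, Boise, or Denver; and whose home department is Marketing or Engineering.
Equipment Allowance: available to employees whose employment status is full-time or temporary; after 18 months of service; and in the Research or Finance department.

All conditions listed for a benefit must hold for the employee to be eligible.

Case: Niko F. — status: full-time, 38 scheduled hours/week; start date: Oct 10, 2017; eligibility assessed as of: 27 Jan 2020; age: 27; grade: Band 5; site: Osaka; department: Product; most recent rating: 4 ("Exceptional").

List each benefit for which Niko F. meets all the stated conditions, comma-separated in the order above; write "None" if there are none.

Service from Oct 10, 2017 to 27 Jan 2020: 839 days.
Paid Parental Leave — status full-time ✗ (requires part-time, seasonal, or temporary) → not eligible.
Professional Development Fund — status full-time ✓ (not excluded); service 839 days ≥ 26 weeks (≈182 days) ✓; dept Product ✗ → not eligible.
Long-Term Disability — status full-time ✓; rating 4 ≥ 2 ✓; 38 hrs/wk ≥ 24 ✓ → eligible.
Education Assistance — service 839 days ≥ 2 years (≈730 days) ✓; grade Band 5 ≥ Band 4 ✓; rating 4 ≥ 3 ✓ → eligible.
Meal Allowance — service 839 days ≥ 8 weeks (≈56 days) ✓; site Osaka ✗ (not Austin, Boise, or Denver) → not eligible.
Equipment Allowance — status full-time ✓; service 839 days ≥ 18 months (≈540 days) ✓; dept Product ✗ → not eligible.

Long-Term Disability, Education Assistance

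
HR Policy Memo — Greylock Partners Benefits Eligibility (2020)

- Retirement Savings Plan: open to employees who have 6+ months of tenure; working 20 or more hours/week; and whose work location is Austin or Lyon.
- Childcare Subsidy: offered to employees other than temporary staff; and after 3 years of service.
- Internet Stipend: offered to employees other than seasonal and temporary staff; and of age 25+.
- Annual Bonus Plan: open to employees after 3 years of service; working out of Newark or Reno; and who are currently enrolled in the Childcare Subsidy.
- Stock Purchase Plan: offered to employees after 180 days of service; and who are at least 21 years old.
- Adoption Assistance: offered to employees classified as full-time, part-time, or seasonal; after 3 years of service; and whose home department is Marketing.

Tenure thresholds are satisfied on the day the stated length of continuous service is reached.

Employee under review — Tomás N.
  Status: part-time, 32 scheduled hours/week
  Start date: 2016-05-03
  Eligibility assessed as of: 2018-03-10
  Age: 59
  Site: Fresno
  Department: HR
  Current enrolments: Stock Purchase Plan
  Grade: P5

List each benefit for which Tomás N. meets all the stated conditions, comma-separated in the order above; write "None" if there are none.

Internet Stipend, Stock Purchase Plan

Service from 2016-05-03 to 2018-03-10: 676 days.
Retirement Savings Plan — service 676 days ≥ 6 months (≈180 days) ✓; 32 hrs/wk ≥ 20 ✓; site Fresno ✗ (not Austin or Lyon) → not eligible.
Childcare Subsidy — status part-time ✓ (not excluded); service 676 days < 3 years (≈1095 days) ✗ → not eligible.
Internet Stipend — status part-time ✓ (not excluded); age 59 ≥ 25 ✓ → eligible.
Annual Bonus Plan — service 676 days < 3 years (≈1095 days) ✗ → not eligible.
Stock Purchase Plan — service 676 days ≥ 180 days ✓; age 59 ≥ 21 ✓ → eligible.
Adoption Assistance — status part-time ✓; service 676 days < 3 years (≈1095 days) ✗ → not eligible.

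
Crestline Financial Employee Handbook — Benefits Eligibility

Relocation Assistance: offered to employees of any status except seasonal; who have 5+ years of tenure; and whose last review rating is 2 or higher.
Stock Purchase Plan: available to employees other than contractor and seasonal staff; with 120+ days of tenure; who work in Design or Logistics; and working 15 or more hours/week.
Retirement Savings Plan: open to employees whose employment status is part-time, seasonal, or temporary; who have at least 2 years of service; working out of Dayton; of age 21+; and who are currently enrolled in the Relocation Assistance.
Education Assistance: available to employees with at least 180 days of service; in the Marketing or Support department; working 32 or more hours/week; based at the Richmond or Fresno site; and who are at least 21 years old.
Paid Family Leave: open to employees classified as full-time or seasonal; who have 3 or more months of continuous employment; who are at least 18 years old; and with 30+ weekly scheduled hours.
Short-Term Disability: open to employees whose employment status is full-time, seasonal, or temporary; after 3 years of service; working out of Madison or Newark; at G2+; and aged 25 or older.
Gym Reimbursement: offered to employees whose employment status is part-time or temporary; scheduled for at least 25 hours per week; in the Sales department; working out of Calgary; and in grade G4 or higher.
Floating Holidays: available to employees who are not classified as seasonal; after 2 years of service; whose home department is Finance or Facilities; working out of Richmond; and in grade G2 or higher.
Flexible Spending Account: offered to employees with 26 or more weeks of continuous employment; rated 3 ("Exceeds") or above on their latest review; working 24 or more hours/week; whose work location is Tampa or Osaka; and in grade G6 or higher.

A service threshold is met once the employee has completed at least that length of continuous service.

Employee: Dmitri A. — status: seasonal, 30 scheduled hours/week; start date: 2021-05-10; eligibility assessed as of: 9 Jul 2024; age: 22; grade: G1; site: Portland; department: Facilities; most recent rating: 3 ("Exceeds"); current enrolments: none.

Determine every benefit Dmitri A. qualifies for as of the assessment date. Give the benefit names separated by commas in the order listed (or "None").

Paid Family Leave

Service from 2021-05-10 to 9 Jul 2024: 1156 days.
Relocation Assistance — status seasonal ✗ (excluded) → not eligible.
Stock Purchase Plan — status seasonal ✗ (excluded) → not eligible.
Retirement Savings Plan — status seasonal ✓; service 1156 days ≥ 2 years (≈730 days) ✓; site Portland ✗ (not Dayton) → not eligible.
Education Assistance — service 1156 days ≥ 180 days ✓; dept Facilities ✗ → not eligible.
Paid Family Leave — status seasonal ✓; service 1156 days ≥ 3 months (≈90 days) ✓; age 22 ≥ 18 ✓; 30 hrs/wk ≥ 30 ✓ → eligible.
Short-Term Disability — status seasonal ✓; service 1156 days ≥ 3 years (≈1095 days) ✓; site Portland ✗ (not Madison or Newark) → not eligible.
Gym Reimbursement — status seasonal ✗ (requires part-time or temporary) → not eligible.
Floating Holidays — status seasonal ✗ (excluded) → not eligible.
Flexible Spending Account — service 1156 days ≥ 26 weeks (≈182 days) ✓; rating 3 ≥ 3 ✓; 30 hrs/wk ≥ 24 ✓; site Portland ✗ (not Tampa or Osaka) → not eligible.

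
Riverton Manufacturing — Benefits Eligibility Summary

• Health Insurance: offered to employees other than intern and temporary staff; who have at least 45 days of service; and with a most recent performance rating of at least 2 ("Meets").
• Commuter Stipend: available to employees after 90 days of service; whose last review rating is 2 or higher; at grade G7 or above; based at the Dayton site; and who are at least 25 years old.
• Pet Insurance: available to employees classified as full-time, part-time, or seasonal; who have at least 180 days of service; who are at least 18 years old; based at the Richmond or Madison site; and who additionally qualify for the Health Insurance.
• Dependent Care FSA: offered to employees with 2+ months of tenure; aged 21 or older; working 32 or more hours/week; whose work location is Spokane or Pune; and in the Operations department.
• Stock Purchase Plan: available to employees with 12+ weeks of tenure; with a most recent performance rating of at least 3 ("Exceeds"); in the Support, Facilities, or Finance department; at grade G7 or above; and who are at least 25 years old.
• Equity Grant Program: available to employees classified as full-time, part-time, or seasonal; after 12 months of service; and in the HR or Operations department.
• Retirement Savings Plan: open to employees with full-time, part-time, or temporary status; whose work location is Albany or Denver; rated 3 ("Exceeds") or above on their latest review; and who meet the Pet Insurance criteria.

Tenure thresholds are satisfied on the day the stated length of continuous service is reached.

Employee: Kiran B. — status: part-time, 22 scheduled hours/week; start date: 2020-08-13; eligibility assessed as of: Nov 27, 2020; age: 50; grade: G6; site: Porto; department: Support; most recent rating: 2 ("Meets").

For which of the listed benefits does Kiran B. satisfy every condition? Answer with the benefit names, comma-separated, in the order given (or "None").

Health Insurance

Service from 2020-08-13 to Nov 27, 2020: 106 days.
Health Insurance — status part-time ✓ (not excluded); service 106 days ≥ 45 days ✓; rating 2 ≥ 2 ✓ → eligible.
Commuter Stipend — service 106 days ≥ 90 days ✓; rating 2 ≥ 2 ✓; grade G6 < G7 ✗ → not eligible.
Pet Insurance — status part-time ✓; service 106 days < 180 days ✗ → not eligible.
Dependent Care FSA — service 106 days ≥ 2 months (≈60 days) ✓; age 50 ≥ 21 ✓; 22 hrs/wk < 32 ✗ → not eligible.
Stock Purchase Plan — service 106 days ≥ 12 weeks (≈84 days) ✓; rating 2 < 3 ✗ → not eligible.
Equity Grant Program — status part-time ✓; service 106 days < 12 months (≈360 days) ✗ → not eligible.
Retirement Savings Plan — status part-time ✓; site Porto ✗ (not Albany or Denver) → not eligible.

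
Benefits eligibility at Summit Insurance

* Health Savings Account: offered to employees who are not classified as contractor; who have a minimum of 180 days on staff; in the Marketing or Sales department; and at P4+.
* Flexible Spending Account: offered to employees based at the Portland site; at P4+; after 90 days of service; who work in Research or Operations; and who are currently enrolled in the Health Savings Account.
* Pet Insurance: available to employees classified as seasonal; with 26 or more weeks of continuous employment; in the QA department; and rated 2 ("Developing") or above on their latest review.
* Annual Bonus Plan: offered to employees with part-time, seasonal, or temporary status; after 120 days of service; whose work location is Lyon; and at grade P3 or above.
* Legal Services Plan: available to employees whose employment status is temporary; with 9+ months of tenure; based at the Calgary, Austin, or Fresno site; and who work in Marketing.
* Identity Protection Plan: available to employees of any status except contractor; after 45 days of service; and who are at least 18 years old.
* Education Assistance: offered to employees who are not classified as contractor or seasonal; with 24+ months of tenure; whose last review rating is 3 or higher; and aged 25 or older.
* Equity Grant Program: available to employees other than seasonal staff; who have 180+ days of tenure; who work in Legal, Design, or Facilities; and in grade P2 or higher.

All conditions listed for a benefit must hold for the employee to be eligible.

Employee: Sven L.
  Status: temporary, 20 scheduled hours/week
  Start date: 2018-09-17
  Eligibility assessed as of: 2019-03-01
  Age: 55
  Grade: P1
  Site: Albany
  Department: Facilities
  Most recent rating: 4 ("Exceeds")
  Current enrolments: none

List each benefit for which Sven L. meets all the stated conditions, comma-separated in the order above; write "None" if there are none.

Service from 2018-09-17 to 2019-03-01: 165 days.
Health Savings Account — status temporary ✓ (not excluded); service 165 days < 180 days ✗ → not eligible.
Flexible Spending Account — site Albany ✗ (not Portland) → not eligible.
Pet Insurance — status temporary ✗ (requires seasonal) → not eligible.
Annual Bonus Plan — status temporary ✓; service 165 days ≥ 120 days ✓; site Albany ✗ (not Lyon) → not eligible.
Legal Services Plan — status temporary ✓; service 165 days < 9 months (≈270 days) ✗ → not eligible.
Identity Protection Plan — status temporary ✓ (not excluded); service 165 days ≥ 45 days ✓; age 55 ≥ 18 ✓ → eligible.
Education Assistance — status temporary ✓ (not excluded); service 165 days < 24 months (≈720 days) ✗ → not eligible.
Equity Grant Program — status temporary ✓ (not excluded); service 165 days < 180 days ✗ → not eligible.

Identity Protection Plan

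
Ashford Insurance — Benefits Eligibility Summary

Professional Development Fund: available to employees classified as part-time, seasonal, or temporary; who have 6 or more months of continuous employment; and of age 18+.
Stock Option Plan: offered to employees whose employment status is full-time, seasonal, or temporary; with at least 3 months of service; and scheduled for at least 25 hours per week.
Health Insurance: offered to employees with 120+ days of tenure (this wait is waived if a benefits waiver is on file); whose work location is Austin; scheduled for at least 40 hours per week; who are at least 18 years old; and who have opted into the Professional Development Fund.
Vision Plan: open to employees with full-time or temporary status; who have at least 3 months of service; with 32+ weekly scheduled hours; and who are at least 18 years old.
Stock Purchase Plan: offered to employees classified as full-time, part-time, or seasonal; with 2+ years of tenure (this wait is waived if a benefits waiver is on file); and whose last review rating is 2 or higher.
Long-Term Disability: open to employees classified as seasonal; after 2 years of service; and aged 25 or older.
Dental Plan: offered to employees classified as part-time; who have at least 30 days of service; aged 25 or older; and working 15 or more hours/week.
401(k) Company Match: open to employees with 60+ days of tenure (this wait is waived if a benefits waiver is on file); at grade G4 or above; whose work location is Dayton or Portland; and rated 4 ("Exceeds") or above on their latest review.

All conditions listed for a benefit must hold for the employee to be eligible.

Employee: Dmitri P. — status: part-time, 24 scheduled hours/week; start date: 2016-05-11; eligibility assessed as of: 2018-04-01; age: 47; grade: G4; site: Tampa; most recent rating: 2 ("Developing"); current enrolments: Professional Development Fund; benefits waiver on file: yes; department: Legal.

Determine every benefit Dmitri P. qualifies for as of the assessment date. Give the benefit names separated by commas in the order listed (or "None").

Professional Development Fund, Stock Purchase Plan, Dental Plan

Service from 2016-05-11 to 2018-04-01: 690 days.
Professional Development Fund — status part-time ✓; service 690 days ≥ 6 months (≈180 days) ✓; age 47 ≥ 18 ✓ → eligible.
Stock Option Plan — status part-time ✗ (requires full-time, seasonal, or temporary) → not eligible.
Health Insurance — benefits waiver on file ✓; site Tampa ✗ (not Austin) → not eligible.
Vision Plan — status part-time ✗ (requires full-time or temporary) → not eligible.
Stock Purchase Plan — status part-time ✓; benefits waiver on file ✓; rating 2 ≥ 2 ✓ → eligible.
Long-Term Disability — status part-time ✗ (requires seasonal) → not eligible.
Dental Plan — status part-time ✓; service 690 days ≥ 30 days ✓; age 47 ≥ 25 ✓; 24 hrs/wk ≥ 15 ✓ → eligible.
401(k) Company Match — benefits waiver on file ✓; grade G4 ≥ G4 ✓; site Tampa ✗ (not Dayton or Portland) → not eligible.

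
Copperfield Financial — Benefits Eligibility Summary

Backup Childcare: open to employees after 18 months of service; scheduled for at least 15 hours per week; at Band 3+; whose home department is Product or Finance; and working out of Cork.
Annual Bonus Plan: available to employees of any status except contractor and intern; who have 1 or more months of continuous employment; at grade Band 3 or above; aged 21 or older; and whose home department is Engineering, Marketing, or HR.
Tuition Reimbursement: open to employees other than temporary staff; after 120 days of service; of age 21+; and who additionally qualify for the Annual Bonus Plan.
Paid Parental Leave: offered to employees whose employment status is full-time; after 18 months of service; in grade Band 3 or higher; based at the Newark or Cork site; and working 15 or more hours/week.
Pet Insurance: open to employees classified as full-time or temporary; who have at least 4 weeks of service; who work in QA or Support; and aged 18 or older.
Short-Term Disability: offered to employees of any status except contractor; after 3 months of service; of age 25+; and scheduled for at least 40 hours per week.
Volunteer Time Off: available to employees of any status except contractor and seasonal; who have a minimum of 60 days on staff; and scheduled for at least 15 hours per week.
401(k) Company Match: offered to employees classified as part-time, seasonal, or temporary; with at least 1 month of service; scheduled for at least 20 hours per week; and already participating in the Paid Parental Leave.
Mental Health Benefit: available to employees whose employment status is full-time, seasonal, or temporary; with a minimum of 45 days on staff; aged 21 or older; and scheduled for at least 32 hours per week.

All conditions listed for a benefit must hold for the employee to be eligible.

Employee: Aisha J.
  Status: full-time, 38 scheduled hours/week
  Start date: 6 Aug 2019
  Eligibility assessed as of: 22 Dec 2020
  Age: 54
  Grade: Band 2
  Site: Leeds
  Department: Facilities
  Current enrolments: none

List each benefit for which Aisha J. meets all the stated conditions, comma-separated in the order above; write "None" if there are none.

Service from 6 Aug 2019 to 22 Dec 2020: 504 days.
Backup Childcare — service 504 days < 18 months (≈540 days) ✗ → not eligible.
Annual Bonus Plan — status full-time ✓ (not excluded); service 504 days ≥ 1 month (≈30 days) ✓; grade Band 2 < Band 3 ✗ → not eligible.
Tuition Reimbursement — status full-time ✓ (not excluded); service 504 days ≥ 120 days ✓; age 54 ≥ 21 ✓; not eligible for Annual Bonus Plan ✗ → not eligible.
Paid Parental Leave — status full-time ✓; service 504 days < 18 months (≈540 days) ✗ → not eligible.
Pet Insurance — status full-time ✓; service 504 days ≥ 4 weeks (≈28 days) ✓; dept Facilities ✗ → not eligible.
Short-Term Disability — status full-time ✓ (not excluded); service 504 days ≥ 3 months (≈90 days) ✓; age 54 ≥ 25 ✓; 38 hrs/wk < 40 ✗ → not eligible.
Volunteer Time Off — status full-time ✓ (not excluded); service 504 days ≥ 60 days ✓; 38 hrs/wk ≥ 15 ✓ → eligible.
401(k) Company Match — status full-time ✗ (requires part-time, seasonal, or temporary) → not eligible.
Mental Health Benefit — status full-time ✓; service 504 days ≥ 45 days ✓; age 54 ≥ 21 ✓; 38 hrs/wk ≥ 32 ✓ → eligible.

Volunteer Time Off, Mental Health Benefit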